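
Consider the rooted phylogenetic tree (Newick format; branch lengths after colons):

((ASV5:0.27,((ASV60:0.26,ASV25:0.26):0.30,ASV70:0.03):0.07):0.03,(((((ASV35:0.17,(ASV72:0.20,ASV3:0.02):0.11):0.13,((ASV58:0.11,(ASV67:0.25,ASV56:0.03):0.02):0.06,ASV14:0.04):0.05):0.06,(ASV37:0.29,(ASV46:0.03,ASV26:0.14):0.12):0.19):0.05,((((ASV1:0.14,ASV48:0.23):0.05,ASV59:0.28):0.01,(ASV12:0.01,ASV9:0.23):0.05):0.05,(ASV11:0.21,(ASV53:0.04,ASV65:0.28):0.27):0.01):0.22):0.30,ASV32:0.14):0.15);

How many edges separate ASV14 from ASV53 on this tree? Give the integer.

8

The MRCA of ASV14 and ASV53 is the node subtending ((((ASV35,(ASV72,ASV3)),((ASV58,(ASV67,ASV56)),ASV14)),(ASV37,(ASV46,ASV26))),((((ASV1,ASV48),ASV59),(ASV12,ASV9)),(ASV11,(ASV53,ASV65)))).
From ASV14 up to that node: 4 branches. From ASV53 up to the same node: 4 branches. Total: 4 + 4 = 8.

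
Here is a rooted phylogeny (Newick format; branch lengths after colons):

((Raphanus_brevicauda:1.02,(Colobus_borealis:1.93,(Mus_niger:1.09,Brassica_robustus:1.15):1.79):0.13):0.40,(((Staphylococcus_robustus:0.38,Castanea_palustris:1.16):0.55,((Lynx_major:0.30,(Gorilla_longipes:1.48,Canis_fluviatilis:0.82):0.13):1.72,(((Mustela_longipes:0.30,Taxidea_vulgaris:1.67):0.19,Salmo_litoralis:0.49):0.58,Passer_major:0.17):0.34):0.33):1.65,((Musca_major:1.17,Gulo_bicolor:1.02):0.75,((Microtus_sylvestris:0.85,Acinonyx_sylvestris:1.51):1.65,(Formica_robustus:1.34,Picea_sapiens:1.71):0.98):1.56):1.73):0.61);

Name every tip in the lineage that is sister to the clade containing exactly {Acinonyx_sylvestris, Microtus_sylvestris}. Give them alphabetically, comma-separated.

Formica_robustus, Picea_sapiens

The clade containing exactly {Acinonyx_sylvestris, Microtus_sylvestris} attaches to the tree at the node subtending ((Microtus_sylvestris,Acinonyx_sylvestris),(Formica_robustus,Picea_sapiens)).
The other lineage descending from that same node — the sister group — is (Formica_robustus,Picea_sapiens); its 2 tips in alphabetical order are the answer.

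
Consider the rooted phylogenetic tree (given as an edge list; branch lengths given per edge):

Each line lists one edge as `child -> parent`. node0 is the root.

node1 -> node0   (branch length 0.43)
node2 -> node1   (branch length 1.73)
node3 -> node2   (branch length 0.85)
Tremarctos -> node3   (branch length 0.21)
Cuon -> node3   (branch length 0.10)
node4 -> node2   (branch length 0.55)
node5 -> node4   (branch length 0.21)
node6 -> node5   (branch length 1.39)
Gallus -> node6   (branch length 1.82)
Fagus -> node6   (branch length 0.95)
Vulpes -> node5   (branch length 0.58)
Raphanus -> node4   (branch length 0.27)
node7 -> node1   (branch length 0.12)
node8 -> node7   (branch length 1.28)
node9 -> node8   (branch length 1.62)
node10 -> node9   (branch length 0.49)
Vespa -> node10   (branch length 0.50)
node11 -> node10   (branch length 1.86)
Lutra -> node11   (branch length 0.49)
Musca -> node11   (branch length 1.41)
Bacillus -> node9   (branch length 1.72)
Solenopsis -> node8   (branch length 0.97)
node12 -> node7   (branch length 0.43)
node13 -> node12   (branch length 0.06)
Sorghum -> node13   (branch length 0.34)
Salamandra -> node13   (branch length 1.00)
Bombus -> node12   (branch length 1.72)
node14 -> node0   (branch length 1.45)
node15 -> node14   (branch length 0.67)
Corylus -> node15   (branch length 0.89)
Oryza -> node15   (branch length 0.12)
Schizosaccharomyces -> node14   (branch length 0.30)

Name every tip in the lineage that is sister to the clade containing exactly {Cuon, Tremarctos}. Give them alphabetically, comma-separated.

Fagus, Gallus, Raphanus, Vulpes

The clade containing exactly {Cuon, Tremarctos} attaches to the tree at the node subtending ((Tremarctos,Cuon),(((Gallus,Fagus),Vulpes),Raphanus)).
The other lineage descending from that same node — the sister group — is (((Gallus,Fagus),Vulpes),Raphanus); its 4 tips in alphabetical order are the answer.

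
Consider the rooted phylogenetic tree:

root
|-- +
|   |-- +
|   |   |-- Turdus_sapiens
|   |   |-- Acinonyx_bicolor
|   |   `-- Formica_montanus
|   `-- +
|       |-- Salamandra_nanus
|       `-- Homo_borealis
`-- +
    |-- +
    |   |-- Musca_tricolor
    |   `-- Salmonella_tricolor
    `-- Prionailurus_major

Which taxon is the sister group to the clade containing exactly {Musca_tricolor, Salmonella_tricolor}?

Prionailurus_major

The clade containing exactly {Musca_tricolor, Salmonella_tricolor} attaches to the tree at the node subtending ((Musca_tricolor,Salmonella_tricolor),Prionailurus_major).
The other lineage descending from that same node — the sister group — is the single tip Prionailurus_major.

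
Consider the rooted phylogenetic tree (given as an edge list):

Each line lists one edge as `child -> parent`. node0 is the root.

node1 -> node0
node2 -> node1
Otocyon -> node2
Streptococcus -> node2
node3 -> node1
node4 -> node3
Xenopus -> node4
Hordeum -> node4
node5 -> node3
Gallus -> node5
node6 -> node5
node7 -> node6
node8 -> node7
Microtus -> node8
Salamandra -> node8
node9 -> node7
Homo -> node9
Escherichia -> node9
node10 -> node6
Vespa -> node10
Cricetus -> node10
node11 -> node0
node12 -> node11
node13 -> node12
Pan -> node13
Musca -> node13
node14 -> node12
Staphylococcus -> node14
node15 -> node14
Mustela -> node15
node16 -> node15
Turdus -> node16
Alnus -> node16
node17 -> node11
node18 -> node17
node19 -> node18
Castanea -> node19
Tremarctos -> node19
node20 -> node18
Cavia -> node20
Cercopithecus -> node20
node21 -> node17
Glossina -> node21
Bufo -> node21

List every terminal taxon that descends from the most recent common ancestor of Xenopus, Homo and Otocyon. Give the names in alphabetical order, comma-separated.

Cricetus, Escherichia, Gallus, Homo, Hordeum, Microtus, Otocyon, Salamandra, Streptococcus, Vespa, Xenopus

Tracing Xenopus: it sits inside (Xenopus,Hordeum).
Tracing Homo: it sits inside (Homo,Escherichia).
Tracing Otocyon: it sits inside (Otocyon,Streptococcus).
The smallest clade enclosing all 3 is ((Otocyon,Streptococcus),((Xenopus,Hordeum),(Gallus,(((Microtus,Salamandra),(Homo,Escherichia)),(Vespa,Cricetus))))); the answer is its 11 terminal taxa in alphabetical order.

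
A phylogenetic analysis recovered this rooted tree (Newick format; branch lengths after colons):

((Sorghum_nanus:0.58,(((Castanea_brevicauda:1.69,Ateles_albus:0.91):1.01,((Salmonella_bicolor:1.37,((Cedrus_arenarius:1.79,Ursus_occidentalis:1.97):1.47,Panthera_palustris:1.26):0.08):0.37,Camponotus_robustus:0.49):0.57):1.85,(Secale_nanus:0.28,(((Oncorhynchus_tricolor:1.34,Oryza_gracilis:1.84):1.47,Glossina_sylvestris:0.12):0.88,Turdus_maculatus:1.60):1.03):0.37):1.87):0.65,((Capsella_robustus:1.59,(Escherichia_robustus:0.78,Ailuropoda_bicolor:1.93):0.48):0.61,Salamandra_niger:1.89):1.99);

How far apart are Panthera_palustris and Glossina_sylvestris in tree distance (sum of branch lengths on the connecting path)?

The path runs Panthera_palustris → … → MRCA → … → Glossina_sylvestris; the MRCA is the node subtending (((Castanea_brevicauda,Ateles_albus),((Salmonella_bicolor,((Cedrus_arenarius,Ursus_occidentalis),Panthera_palustris)),Camponotus_robustus)),(Secale_nanus,(((Oncorhynchus_tricolor,Oryza_gracilis),Glossina_sylvestris),Turdus_maculatus))).
Branch lengths along that path: 1.26 + 0.08 + 0.37 + 0.57 + 1.85 + 0.37 + 1.03 + 0.88 + 0.12 = 6.53.

6.53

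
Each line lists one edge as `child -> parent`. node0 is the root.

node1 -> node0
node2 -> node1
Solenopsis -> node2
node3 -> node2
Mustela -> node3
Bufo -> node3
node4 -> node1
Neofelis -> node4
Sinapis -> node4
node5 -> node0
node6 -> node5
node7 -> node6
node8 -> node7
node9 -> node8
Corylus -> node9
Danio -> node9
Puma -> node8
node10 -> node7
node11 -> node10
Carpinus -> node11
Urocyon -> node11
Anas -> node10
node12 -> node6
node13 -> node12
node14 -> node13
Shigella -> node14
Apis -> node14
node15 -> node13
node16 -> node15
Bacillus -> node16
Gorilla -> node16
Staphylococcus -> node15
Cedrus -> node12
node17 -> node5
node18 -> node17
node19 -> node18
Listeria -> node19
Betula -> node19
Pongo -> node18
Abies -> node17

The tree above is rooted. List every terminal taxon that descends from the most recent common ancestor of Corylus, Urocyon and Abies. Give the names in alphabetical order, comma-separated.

Tracing Corylus: it sits inside (Corylus,Danio).
Tracing Urocyon: it sits inside (Carpinus,Urocyon).
Tracing Abies: it sits inside (((Listeria,Betula),Pongo),Abies).
The smallest clade enclosing all 3 is (((((Corylus,Danio),Puma),((Carpinus,Urocyon),Anas)),(((Shigella,Apis),((Bacillus,Gorilla),Staphylococcus)),Cedrus)),(((Listeria,Betula),Pongo),Abies)); the answer is its 16 terminal taxa in alphabetical order.

Abies, Anas, Apis, Bacillus, Betula, Carpinus, Cedrus, Corylus, Danio, Gorilla, Listeria, Pongo, Puma, Shigella, Staphylococcus, Urocyon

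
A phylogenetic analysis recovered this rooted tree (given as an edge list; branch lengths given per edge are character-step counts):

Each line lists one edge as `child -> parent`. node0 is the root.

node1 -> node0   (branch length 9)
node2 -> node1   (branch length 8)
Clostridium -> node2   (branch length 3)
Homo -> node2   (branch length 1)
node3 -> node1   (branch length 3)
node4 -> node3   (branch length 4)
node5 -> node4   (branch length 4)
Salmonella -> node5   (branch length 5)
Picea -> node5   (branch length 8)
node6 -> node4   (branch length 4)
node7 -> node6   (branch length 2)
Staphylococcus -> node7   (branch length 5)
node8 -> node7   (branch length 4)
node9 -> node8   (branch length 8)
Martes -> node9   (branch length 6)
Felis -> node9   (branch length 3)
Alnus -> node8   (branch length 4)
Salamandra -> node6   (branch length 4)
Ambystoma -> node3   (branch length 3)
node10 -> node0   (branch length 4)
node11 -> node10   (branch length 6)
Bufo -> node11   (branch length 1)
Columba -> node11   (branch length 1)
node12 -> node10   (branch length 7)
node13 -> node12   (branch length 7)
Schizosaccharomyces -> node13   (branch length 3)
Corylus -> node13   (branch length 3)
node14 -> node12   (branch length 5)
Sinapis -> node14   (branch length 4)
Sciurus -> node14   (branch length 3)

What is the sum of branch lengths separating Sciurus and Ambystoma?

The path runs Sciurus → … → MRCA → … → Ambystoma; the MRCA is the root of the tree.
Branch lengths along that path: 3 + 5 + 7 + 4 + 9 + 3 + 3 = 34.

34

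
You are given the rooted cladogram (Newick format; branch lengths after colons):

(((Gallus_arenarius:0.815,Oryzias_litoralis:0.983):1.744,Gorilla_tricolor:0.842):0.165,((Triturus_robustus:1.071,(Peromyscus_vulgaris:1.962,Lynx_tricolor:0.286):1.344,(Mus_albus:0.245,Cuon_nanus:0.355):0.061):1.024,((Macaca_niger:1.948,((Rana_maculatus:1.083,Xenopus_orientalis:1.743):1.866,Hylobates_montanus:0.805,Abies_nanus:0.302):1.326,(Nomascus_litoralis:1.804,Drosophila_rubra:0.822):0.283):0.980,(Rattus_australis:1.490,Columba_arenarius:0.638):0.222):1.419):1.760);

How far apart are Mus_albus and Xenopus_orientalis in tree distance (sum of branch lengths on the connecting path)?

The path runs Mus_albus → … → MRCA → … → Xenopus_orientalis; the MRCA is the node subtending ((Triturus_robustus,(Peromyscus_vulgaris,Lynx_tricolor),(Mus_albus,Cuon_nanus)),((Macaca_niger,((Rana_maculatus,Xenopus_orientalis),Hylobates_montanus,Abies_nanus),(Nomascus_litoralis,Drosophila_rubra)),(Rattus_australis,Columba_arenarius))).
Branch lengths along that path: 0.245 + 0.061 + 1.024 + 1.419 + 0.980 + 1.326 + 1.866 + 1.743 = 8.664.

8.664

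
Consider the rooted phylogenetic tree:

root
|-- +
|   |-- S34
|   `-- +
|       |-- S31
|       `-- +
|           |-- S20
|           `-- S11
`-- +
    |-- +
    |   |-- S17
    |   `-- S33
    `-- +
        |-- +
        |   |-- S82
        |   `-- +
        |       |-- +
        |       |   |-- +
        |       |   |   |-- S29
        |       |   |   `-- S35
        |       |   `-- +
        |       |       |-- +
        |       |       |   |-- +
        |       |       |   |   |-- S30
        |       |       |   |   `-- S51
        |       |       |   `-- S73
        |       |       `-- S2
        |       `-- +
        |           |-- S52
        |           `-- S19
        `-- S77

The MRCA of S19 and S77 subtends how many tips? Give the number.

10

The MRCA of S19 and S77 is the node subtending ((S82,(((S29,S35),(((S30,S51),S73),S2)),(S52,S19))),S77).
That clade contains 10 terminal taxa: S19, S2, S29, S30, S35, S51, S52, S73, S77, S82.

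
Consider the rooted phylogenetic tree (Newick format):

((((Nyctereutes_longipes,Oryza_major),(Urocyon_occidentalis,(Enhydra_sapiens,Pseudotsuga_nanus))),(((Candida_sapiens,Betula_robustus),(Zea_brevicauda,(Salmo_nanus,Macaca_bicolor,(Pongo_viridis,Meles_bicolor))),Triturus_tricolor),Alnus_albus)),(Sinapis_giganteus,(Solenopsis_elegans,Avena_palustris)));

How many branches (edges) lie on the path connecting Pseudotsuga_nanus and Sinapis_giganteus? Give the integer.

The MRCA of Pseudotsuga_nanus and Sinapis_giganteus is the root of the tree.
From Pseudotsuga_nanus up to that node: 5 branches. From Sinapis_giganteus up to the same node: 2 branches. Total: 5 + 2 = 7.

7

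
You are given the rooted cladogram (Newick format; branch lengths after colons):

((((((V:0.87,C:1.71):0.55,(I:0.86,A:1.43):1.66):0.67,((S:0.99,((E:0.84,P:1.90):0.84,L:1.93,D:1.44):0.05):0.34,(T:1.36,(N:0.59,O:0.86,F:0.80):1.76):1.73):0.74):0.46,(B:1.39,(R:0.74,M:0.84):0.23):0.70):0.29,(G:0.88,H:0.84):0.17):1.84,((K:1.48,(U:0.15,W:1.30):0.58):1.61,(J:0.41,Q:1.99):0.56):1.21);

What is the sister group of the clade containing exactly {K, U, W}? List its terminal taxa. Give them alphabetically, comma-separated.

J, Q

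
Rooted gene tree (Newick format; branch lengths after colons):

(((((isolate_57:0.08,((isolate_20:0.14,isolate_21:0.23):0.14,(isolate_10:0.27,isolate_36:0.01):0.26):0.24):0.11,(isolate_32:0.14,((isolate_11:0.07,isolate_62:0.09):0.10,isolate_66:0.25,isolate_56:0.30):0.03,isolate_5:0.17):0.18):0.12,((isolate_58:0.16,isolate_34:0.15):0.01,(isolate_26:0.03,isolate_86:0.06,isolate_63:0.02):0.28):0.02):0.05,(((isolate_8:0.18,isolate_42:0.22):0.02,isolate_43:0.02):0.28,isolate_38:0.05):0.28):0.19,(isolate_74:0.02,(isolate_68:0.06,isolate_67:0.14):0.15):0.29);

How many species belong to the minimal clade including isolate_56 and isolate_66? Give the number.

The MRCA of isolate_56 and isolate_66 is the node subtending ((isolate_11,isolate_62),isolate_66,isolate_56).
That clade contains 4 terminal taxa: isolate_11, isolate_56, isolate_62, isolate_66.

4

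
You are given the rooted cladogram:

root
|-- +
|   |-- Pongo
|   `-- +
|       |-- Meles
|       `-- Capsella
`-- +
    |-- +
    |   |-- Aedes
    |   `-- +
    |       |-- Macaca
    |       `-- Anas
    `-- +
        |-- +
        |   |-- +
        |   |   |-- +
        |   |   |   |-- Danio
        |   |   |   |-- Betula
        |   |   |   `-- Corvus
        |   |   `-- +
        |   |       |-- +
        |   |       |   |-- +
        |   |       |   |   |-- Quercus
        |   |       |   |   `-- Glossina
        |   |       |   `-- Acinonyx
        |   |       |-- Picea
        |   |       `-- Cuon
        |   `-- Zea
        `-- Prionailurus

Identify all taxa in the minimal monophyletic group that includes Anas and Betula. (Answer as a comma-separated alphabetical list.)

Acinonyx, Aedes, Anas, Betula, Corvus, Cuon, Danio, Glossina, Macaca, Picea, Prionailurus, Quercus, Zea

Tracing Anas: it sits inside (Macaca,Anas).
Tracing Betula: it sits inside (Danio,Betula,Corvus).
The smallest clade enclosing both is ((Aedes,(Macaca,Anas)),((((Danio,Betula,Corvus),(((Quercus,Glossina),Acinonyx),Picea,Cuon)),Zea),Prionailurus)); the answer is its 13 terminal taxa in alphabetical order.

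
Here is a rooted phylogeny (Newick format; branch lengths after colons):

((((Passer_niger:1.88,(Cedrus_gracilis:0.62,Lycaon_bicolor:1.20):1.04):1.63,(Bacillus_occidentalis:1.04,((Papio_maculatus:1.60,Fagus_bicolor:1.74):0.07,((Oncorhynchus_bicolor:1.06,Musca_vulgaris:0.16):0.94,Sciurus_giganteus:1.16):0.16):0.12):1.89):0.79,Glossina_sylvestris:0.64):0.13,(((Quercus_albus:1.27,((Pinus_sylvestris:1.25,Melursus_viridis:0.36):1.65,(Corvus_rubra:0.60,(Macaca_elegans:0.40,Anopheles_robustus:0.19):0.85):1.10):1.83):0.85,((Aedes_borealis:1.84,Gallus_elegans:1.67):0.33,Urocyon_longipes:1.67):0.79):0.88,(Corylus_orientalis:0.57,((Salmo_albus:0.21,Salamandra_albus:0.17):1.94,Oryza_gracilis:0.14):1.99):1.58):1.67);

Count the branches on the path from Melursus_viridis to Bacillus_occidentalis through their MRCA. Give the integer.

10

The MRCA of Melursus_viridis and Bacillus_occidentalis is the root of the tree.
From Melursus_viridis up to that node: 6 branches. From Bacillus_occidentalis up to the same node: 4 branches. Total: 6 + 4 = 10.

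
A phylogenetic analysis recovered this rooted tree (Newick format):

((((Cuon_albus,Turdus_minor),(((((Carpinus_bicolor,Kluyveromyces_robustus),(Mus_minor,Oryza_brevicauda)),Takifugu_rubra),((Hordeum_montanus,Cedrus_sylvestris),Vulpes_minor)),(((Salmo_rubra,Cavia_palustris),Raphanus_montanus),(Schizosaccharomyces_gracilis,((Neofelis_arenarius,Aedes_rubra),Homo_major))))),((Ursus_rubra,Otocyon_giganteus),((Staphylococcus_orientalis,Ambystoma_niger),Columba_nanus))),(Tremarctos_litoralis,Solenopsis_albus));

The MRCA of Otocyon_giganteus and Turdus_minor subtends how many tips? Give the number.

22

The MRCA of Otocyon_giganteus and Turdus_minor is the node subtending (((Cuon_albus,Turdus_minor),(((((Carpinus_bicolor,Kluyveromyces_robustus),(Mus_minor,Oryza_brevicauda)),Takifugu_rubra),((Hordeum_montanus,Cedrus_sylvestris),Vulpes_minor)),(((Salmo_rubra,Cavia_palustris),Raphanus_montanus),(Schizosaccharomyces_gracilis,((Neofelis_arenarius,Aedes_rubra),Homo_major))))),((Ursus_rubra,Otocyon_giganteus),((Staphylococcus_orientalis,Ambystoma_niger),Columba_nanus))).
That clade contains 22 terminal taxa: Aedes_rubra, Ambystoma_niger, Carpinus_bicolor, Cavia_palustris, Cedrus_sylvestris, Columba_nanus, Cuon_albus, Homo_major, Hordeum_montanus, Kluyveromyces_robustus, Mus_minor, Neofelis_arenarius, Oryza_brevicauda, Otocyon_giganteus, Raphanus_montanus, Salmo_rubra, Schizosaccharomyces_gracilis, Staphylococcus_orientalis, Takifugu_rubra, Turdus_minor, Ursus_rubra, Vulpes_minor.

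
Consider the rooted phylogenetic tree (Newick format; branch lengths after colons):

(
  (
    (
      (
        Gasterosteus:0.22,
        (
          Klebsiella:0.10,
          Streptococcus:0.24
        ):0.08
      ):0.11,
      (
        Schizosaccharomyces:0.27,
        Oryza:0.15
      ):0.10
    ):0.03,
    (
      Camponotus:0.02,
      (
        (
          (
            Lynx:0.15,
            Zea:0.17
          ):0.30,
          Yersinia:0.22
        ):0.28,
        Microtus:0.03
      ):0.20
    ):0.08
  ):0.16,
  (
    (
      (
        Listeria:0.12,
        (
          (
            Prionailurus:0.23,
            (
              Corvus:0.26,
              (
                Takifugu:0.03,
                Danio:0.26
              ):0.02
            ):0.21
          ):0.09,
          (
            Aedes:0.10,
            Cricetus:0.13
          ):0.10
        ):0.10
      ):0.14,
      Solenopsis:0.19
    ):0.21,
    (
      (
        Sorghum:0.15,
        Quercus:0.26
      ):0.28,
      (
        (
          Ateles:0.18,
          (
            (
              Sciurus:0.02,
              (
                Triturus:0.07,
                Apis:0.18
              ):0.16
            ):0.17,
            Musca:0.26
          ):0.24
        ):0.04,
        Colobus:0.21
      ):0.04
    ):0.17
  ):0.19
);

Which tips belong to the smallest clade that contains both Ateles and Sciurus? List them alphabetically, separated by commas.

Apis, Ateles, Musca, Sciurus, Triturus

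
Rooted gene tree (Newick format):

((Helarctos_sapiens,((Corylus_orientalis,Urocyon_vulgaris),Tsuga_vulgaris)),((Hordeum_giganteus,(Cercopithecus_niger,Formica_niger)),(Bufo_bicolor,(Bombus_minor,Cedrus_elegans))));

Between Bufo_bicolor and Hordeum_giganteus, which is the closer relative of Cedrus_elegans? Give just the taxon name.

The MRCA of Cedrus_elegans and Bufo_bicolor subtends (Bufo_bicolor,(Bombus_minor,Cedrus_elegans)) (3 taxa).
The MRCA of Cedrus_elegans and Hordeum_giganteus subtends ((Hordeum_giganteus,(Cercopithecus_niger,Formica_niger)),(Bufo_bicolor,(Bombus_minor,Cedrus_elegans))) (6 taxa).
The first is nested inside the second, so Cedrus_elegans shares a more recent common ancestor with Bufo_bicolor.

Bufo_bicolor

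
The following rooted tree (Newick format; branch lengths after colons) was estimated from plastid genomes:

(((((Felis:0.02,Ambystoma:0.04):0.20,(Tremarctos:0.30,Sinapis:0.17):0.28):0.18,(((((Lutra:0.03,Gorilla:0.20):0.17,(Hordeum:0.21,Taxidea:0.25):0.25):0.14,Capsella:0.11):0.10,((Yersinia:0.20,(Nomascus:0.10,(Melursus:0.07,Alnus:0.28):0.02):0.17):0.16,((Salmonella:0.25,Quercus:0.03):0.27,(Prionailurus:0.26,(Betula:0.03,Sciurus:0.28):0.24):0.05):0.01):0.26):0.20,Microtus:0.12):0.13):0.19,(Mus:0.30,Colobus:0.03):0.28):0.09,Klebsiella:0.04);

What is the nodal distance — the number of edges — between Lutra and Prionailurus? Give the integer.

The MRCA of Lutra and Prionailurus is the node subtending ((((Lutra,Gorilla),(Hordeum,Taxidea)),Capsella),((Yersinia,(Nomascus,(Melursus,Alnus))),((Salmonella,Quercus),(Prionailurus,(Betula,Sciurus))))).
From Lutra up to that node: 4 branches. From Prionailurus up to the same node: 4 branches. Total: 4 + 4 = 8.

8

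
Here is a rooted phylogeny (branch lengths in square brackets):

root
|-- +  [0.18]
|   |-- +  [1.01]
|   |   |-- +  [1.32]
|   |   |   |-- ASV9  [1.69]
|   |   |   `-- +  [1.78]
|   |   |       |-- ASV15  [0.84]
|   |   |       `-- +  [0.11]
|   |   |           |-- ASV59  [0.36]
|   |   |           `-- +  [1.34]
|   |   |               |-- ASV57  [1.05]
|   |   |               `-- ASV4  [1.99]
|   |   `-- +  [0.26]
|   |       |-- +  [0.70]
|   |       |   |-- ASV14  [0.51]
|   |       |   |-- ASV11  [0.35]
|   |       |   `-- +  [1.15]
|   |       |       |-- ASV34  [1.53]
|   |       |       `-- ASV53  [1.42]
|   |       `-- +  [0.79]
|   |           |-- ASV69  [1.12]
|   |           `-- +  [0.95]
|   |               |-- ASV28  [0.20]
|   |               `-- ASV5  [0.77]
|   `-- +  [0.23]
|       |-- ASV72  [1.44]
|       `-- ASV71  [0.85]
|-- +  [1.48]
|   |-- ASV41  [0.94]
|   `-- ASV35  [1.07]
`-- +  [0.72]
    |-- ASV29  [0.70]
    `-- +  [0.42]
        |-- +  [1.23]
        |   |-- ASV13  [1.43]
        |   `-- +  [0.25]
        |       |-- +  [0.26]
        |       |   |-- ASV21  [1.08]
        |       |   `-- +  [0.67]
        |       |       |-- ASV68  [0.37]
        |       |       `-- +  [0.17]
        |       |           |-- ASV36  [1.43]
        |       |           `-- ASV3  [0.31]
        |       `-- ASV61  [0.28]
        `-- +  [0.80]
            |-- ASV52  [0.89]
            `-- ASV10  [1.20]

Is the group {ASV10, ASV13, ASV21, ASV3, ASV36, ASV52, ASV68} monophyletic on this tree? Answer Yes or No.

No

The MRCA of the listed taxa subtends ((ASV13,((ASV21,(ASV68,(ASV36,ASV3))),ASV61)),(ASV52,ASV10)).
That clade also contains ASV61, which is not in the proposed group, so the group is not monophyletic.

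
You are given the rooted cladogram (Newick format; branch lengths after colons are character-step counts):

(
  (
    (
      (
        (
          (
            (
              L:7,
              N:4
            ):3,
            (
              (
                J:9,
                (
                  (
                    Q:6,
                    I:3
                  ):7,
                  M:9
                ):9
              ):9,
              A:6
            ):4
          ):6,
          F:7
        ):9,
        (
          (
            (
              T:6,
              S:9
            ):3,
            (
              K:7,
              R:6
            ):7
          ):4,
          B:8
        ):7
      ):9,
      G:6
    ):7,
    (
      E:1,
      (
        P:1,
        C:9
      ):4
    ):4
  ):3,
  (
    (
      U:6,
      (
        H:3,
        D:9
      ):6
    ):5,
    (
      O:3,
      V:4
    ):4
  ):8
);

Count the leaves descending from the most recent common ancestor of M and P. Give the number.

17

The MRCA of M and P is the node subtending ((((((L,N),((J,((Q,I),M)),A)),F),(((T,S),(K,R)),B)),G),(E,(P,C))).
That clade contains 17 terminal taxa: A, B, C, E, F, G, I, J, K, L, M, N, P, Q, R, S, T.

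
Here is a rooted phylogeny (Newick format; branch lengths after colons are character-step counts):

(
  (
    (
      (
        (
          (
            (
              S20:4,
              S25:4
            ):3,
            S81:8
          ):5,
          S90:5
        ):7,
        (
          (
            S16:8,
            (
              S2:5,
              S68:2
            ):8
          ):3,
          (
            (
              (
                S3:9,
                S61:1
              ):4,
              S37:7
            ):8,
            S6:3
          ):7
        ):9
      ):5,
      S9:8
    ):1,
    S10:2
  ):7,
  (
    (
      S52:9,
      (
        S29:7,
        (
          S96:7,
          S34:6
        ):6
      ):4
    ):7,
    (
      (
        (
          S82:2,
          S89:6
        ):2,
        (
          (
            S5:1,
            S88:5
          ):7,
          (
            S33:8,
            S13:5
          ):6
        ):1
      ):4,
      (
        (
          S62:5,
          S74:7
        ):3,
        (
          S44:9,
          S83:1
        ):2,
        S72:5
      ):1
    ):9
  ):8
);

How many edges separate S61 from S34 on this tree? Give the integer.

The MRCA of S61 and S34 is the root of the tree.
From S61 up to that node: 8 branches. From S34 up to the same node: 5 branches. Total: 8 + 5 = 13.

13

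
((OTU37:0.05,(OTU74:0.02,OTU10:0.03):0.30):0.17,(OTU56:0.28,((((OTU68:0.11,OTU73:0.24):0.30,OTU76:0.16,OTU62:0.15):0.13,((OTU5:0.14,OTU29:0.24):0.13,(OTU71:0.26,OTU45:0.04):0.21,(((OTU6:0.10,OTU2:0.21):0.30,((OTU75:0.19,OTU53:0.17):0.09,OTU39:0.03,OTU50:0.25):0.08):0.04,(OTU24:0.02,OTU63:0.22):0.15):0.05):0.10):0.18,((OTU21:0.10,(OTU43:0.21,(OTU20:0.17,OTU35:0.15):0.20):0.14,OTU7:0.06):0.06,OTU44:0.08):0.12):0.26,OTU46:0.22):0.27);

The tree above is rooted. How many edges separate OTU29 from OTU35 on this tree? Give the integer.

9

The MRCA of OTU29 and OTU35 is the node subtending ((((OTU68,OTU73),OTU76,OTU62),((OTU5,OTU29),(OTU71,OTU45),(((OTU6,OTU2),((OTU75,OTU53),OTU39,OTU50)),(OTU24,OTU63)))),((OTU21,(OTU43,(OTU20,OTU35)),OTU7),OTU44)).
From OTU29 up to that node: 4 branches. From OTU35 up to the same node: 5 branches. Total: 4 + 5 = 9.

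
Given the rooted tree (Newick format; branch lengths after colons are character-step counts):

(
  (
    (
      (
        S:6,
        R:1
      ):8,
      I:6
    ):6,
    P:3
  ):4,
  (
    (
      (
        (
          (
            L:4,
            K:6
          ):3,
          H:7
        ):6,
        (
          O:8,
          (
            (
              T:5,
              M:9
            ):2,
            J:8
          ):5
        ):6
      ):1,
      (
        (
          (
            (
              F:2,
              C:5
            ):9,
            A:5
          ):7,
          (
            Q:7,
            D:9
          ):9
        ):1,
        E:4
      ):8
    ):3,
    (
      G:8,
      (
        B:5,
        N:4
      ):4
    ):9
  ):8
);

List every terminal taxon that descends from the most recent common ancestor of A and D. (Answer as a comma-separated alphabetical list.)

Tracing A: it sits inside ((F,C),A).
Tracing D: it sits inside (Q,D).
The smallest clade enclosing both is (((F,C),A),(Q,D)); the answer is its 5 terminal taxa in alphabetical order.

A, C, D, F, Q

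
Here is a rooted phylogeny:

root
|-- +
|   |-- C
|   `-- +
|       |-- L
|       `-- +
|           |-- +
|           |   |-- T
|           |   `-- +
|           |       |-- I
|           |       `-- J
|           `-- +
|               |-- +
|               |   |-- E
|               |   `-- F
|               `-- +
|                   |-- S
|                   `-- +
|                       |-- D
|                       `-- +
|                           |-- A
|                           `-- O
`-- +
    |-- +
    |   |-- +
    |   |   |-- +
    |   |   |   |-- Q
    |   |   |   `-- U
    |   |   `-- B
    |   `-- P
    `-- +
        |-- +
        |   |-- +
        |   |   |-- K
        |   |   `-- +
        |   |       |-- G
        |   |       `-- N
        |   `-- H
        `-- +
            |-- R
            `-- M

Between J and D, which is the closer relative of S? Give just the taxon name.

D

The MRCA of S and D subtends (S,(D,(A,O))) (4 taxa).
The MRCA of S and J subtends ((T,(I,J)),((E,F),(S,(D,(A,O))))) (9 taxa).
The first is nested inside the second, so S shares a more recent common ancestor with D.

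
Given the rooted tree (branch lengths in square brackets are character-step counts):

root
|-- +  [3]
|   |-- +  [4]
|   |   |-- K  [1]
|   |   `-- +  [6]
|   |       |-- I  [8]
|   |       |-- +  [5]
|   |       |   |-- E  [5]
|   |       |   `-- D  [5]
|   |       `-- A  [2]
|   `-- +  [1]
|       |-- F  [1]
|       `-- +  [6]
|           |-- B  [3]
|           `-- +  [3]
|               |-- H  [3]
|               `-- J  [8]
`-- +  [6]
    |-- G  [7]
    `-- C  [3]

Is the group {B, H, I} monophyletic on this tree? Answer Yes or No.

No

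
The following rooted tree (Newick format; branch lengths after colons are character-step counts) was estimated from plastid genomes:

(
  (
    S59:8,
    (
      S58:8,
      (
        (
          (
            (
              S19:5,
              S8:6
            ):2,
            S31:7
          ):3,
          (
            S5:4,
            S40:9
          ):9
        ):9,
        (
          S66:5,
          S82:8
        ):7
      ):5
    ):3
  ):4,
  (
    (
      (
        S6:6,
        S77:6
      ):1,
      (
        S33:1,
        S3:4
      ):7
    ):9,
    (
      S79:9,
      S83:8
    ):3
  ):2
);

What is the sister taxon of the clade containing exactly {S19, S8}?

The clade containing exactly {S19, S8} attaches to the tree at the node subtending ((S19,S8),S31).
The other lineage descending from that same node — the sister group — is the single tip S31.

S31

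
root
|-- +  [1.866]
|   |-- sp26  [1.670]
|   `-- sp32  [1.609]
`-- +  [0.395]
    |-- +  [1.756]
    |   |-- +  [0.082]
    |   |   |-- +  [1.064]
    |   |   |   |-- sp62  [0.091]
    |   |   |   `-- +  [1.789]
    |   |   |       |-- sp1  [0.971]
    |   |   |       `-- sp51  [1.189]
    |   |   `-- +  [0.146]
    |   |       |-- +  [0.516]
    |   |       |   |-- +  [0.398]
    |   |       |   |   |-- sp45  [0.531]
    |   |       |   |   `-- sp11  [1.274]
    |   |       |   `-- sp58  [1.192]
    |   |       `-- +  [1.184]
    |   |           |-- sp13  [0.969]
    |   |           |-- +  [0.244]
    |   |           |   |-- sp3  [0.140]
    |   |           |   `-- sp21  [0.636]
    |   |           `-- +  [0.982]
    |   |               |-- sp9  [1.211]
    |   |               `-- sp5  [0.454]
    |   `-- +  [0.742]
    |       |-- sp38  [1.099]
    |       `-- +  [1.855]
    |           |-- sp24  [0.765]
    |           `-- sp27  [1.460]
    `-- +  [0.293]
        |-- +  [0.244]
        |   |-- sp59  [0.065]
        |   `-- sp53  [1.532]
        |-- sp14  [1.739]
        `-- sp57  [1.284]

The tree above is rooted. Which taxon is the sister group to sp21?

sp21 attaches to the tree at the node subtending (sp3,sp21).
The other lineage descending from that same node — the sister group — is the single tip sp3.

sp3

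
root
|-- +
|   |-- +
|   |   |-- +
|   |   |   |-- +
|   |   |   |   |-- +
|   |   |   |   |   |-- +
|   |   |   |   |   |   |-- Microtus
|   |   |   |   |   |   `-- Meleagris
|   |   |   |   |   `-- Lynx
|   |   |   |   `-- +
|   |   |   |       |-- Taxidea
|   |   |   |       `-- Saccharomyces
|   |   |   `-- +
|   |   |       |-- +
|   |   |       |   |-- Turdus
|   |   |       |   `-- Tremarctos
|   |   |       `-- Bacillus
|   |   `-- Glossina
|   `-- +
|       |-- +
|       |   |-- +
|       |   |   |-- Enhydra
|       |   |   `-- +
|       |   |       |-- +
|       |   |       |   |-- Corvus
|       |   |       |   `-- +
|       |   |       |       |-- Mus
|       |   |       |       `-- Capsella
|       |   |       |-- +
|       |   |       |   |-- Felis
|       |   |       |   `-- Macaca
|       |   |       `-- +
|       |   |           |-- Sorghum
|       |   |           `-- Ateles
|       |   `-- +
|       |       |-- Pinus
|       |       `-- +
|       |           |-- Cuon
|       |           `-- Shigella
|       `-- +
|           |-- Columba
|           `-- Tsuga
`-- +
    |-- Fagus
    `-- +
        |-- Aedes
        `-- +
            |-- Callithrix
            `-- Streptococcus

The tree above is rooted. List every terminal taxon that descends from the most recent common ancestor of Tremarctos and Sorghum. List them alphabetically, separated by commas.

Tracing Tremarctos: it sits inside (Turdus,Tremarctos).
Tracing Sorghum: it sits inside (Sorghum,Ateles).
The smallest clade enclosing both is ((((((Microtus,Meleagris),Lynx),(Taxidea,Saccharomyces)),((Turdus,Tremarctos),Bacillus)),Glossina),(((Enhydra,((Corvus,(Mus,Capsella)),(Felis,Macaca),(Sorghum,Ateles))),(Pinus,(Cuon,Shigella))),(Columba,Tsuga))); the answer is its 22 terminal taxa in alphabetical order.

Ateles, Bacillus, Capsella, Columba, Corvus, Cuon, Enhydra, Felis, Glossina, Lynx, Macaca, Meleagris, Microtus, Mus, Pinus, Saccharomyces, Shigella, Sorghum, Taxidea, Tremarctos, Tsuga, Turdus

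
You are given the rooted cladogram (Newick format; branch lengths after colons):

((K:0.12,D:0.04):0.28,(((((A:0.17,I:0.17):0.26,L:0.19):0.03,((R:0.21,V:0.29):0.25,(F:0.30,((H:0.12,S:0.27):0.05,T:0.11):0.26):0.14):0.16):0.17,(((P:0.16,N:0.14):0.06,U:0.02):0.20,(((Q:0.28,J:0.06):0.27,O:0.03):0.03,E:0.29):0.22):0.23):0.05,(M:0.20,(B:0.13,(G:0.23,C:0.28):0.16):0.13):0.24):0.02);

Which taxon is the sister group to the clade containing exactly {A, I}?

L

The clade containing exactly {A, I} attaches to the tree at the node subtending ((A,I),L).
The other lineage descending from that same node — the sister group — is the single tip L.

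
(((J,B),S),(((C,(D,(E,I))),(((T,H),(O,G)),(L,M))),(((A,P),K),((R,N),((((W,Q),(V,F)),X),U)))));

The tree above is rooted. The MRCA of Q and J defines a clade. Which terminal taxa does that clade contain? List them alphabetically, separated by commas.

Tracing Q: it sits inside (W,Q).
Tracing J: it sits inside (J,B).
The smallest clade enclosing both is the whole tree (their MRCA is the root), so the answer is all 24 tips in alphabetical order.

A, B, C, D, E, F, G, H, I, J, K, L, M, N, O, P, Q, R, S, T, U, V, W, X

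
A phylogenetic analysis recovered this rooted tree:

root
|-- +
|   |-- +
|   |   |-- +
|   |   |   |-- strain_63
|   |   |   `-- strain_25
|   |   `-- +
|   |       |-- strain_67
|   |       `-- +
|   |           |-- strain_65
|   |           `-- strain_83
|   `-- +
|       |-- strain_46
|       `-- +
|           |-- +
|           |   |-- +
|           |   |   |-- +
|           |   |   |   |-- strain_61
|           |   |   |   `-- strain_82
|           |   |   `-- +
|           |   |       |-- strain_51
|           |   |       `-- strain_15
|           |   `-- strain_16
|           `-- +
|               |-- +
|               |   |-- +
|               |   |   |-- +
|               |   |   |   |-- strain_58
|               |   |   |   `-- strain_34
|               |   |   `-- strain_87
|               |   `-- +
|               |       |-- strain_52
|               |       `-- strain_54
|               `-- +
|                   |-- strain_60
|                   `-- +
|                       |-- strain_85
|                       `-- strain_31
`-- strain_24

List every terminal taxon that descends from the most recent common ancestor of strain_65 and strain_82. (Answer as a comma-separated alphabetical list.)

strain_15, strain_16, strain_25, strain_31, strain_34, strain_46, strain_51, strain_52, strain_54, strain_58, strain_60, strain_61, strain_63, strain_65, strain_67, strain_82, strain_83, strain_85, strain_87

Tracing strain_65: it sits inside (strain_65,strain_83).
Tracing strain_82: it sits inside (strain_61,strain_82).
The smallest clade enclosing both is (((strain_63,strain_25),(strain_67,(strain_65,strain_83))),(strain_46,((((strain_61,strain_82),(strain_51,strain_15)),strain_16),((((strain_58,strain_34),strain_87),(strain_52,strain_54)),(strain_60,(strain_85,strain_31)))))); the answer is its 19 terminal taxa in alphabetical order.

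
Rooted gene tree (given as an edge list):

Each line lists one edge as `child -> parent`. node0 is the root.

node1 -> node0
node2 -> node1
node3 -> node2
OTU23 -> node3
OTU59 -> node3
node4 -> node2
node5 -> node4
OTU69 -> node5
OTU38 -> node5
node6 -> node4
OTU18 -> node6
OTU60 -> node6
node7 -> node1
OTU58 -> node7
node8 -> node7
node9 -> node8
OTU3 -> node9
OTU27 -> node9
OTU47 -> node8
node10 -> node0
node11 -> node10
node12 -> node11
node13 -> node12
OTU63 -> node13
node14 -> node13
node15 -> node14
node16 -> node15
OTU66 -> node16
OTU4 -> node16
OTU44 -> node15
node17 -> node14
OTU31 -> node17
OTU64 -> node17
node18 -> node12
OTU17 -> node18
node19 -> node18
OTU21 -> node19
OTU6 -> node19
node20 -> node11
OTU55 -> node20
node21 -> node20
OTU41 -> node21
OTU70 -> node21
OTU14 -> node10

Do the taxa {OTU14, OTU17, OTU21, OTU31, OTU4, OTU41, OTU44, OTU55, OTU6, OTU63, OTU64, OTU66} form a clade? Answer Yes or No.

The MRCA of the listed taxa subtends ((((OTU63,(((OTU66,OTU4),OTU44),(OTU31,OTU64))),(OTU17,(OTU21,OTU6))),(OTU55,(OTU41,OTU70))),OTU14).
That clade also contains OTU70, which is not in the proposed group, so the group is not monophyletic.

No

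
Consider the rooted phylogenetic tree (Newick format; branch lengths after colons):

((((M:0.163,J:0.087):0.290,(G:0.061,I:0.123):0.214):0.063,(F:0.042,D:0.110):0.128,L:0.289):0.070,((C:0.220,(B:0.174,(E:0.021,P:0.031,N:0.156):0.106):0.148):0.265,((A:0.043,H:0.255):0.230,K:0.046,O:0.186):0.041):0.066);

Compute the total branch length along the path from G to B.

1.061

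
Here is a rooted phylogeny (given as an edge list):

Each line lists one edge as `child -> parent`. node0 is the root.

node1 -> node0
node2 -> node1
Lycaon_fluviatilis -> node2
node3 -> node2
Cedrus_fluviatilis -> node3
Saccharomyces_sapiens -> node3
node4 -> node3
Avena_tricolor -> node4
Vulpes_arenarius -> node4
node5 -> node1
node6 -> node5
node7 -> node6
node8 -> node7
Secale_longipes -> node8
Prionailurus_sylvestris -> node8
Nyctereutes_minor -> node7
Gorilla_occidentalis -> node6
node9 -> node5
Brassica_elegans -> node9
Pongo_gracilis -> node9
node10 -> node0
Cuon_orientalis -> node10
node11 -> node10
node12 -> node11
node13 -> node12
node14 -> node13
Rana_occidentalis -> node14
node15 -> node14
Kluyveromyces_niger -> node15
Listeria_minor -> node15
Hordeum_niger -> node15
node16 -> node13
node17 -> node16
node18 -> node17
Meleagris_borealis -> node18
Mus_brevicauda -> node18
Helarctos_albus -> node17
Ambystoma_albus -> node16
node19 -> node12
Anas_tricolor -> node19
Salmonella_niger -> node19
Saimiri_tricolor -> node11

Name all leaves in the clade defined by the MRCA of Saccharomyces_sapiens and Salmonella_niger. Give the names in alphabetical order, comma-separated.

Ambystoma_albus, Anas_tricolor, Avena_tricolor, Brassica_elegans, Cedrus_fluviatilis, Cuon_orientalis, Gorilla_occidentalis, Helarctos_albus, Hordeum_niger, Kluyveromyces_niger, Listeria_minor, Lycaon_fluviatilis, Meleagris_borealis, Mus_brevicauda, Nyctereutes_minor, Pongo_gracilis, Prionailurus_sylvestris, Rana_occidentalis, Saccharomyces_sapiens, Saimiri_tricolor, Salmonella_niger, Secale_longipes, Vulpes_arenarius

Tracing Saccharomyces_sapiens: it sits inside (Cedrus_fluviatilis,Saccharomyces_sapiens,(Avena_tricolor,Vulpes_arenarius)).
Tracing Salmonella_niger: it sits inside (Anas_tricolor,Salmonella_niger).
The smallest clade enclosing both is the whole tree (their MRCA is the root), so the answer is all 23 tips in alphabetical order.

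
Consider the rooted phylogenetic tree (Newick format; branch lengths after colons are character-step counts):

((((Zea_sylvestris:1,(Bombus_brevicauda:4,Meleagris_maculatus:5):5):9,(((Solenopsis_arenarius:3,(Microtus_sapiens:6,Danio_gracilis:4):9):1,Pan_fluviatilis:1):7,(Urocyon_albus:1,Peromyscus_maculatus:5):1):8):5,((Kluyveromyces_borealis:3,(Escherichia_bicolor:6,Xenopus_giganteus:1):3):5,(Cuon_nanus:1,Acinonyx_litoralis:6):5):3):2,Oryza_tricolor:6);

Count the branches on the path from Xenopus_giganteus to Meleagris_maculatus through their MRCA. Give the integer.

The MRCA of Xenopus_giganteus and Meleagris_maculatus is the node subtending (((Zea_sylvestris,(Bombus_brevicauda,Meleagris_maculatus)),(((Solenopsis_arenarius,(Microtus_sapiens,Danio_gracilis)),Pan_fluviatilis),(Urocyon_albus,Peromyscus_maculatus))),((Kluyveromyces_borealis,(Escherichia_bicolor,Xenopus_giganteus)),(Cuon_nanus,Acinonyx_litoralis))).
From Xenopus_giganteus up to that node: 4 branches. From Meleagris_maculatus up to the same node: 4 branches. Total: 4 + 4 = 8.

8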